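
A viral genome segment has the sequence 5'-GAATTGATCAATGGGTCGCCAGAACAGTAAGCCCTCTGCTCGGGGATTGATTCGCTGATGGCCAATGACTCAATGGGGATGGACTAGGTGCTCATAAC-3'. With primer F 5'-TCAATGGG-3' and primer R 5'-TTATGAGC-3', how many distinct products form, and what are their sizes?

The forward primer TCAATGGG matches the top strand at positions 8–15, 70–77.
The reverse primer's reverse complement is GCTCATAA, matching at positions 90–97.
Each forward site pairs with the reverse site to give a product ending at position 97: sizes 90, 28 bp.

Two products: 90 bp, 28 bp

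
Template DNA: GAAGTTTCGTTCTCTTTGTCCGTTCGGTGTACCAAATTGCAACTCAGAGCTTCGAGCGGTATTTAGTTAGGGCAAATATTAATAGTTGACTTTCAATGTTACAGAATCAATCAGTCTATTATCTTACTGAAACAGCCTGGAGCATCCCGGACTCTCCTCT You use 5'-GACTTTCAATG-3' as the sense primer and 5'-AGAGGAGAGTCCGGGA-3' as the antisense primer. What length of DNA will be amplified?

Forward primer GACTTTCAATG is found on the top strand at positions 88–98.
The reverse primer's reverse complement is TCCCGGACTCTCCTCT, which matches the template at positions 145–160.
Product length = (reverse-primer end) − (forward-primer start) + 1 = 160 − 88 + 1 = 73 bp.

73 bp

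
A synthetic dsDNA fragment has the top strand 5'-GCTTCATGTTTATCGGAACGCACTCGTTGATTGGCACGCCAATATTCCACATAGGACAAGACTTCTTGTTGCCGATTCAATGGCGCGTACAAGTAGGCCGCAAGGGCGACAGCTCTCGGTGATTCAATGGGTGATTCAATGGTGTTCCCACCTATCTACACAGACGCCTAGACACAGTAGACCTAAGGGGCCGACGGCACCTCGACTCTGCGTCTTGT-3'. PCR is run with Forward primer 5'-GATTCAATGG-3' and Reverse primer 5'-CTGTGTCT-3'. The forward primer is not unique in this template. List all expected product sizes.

104 bp, 57 bp, 45 bp

The forward primer GATTCAATGG matches the top strand at positions 74–83, 121–130, 133–142.
The reverse primer's reverse complement is AGACACAG, matching at positions 170–177.
Each forward site pairs with the reverse site to give a product ending at position 177: sizes 104, 57, 45 bp.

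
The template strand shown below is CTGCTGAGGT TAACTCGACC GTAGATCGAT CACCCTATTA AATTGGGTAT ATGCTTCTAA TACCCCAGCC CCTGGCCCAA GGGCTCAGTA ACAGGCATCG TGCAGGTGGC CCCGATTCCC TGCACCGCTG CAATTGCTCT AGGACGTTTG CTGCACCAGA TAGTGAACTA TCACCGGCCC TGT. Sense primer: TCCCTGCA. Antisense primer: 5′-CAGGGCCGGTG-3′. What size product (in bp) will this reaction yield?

66 bp

Forward primer TCCCTGCA is found on the top strand at positions 117–124.
Taking the reverse complement of CAGGGCCGGTG gives CACCGGCCCTG, found at positions 172–182 on the template; the primer anneals here to the top strand with its 3' end pointing upstream.
The product runs from position 117 to position 182, so its length is 182 − 117 + 1 = 66 bp.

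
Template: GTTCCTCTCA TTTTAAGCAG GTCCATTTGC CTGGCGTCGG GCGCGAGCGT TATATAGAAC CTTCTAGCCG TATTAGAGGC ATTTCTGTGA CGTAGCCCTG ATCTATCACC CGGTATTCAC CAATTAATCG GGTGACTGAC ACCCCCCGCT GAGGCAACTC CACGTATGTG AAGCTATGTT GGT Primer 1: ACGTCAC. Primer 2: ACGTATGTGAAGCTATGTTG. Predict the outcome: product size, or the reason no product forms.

No product — the primers' 3' ends point away from each other.

Primer 1 (ACGTCAC) has reverse complement GTGACGT, which matches the top strand at positions 87–93; primer 1 anneals to the top strand there with its 3' end pointing upstream toward position 87.
Primer 2 (ACGTATGTGAAGCTATGTTG) matches the top strand directly at positions 162–181; it anneals to the bottom strand with its 3' end pointing downstream toward position 181.
The 3' ends diverge (primer 1 extends toward position 1, primer 2 toward position 183), so the primers never converge on a shared product.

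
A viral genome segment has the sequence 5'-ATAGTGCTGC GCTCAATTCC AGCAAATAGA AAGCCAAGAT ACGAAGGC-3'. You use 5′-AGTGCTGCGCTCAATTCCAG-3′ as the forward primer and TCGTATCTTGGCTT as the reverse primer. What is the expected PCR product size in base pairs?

42 bp

The forward primer matches the template at positions 3–22.
Reverse complement of the reverse primer: AAGCCAAGATACGA. This occurs on the top strand at positions 31–44.
Product length = (reverse-primer end) − (forward-primer start) + 1 = 44 − 3 + 1 = 42 bp.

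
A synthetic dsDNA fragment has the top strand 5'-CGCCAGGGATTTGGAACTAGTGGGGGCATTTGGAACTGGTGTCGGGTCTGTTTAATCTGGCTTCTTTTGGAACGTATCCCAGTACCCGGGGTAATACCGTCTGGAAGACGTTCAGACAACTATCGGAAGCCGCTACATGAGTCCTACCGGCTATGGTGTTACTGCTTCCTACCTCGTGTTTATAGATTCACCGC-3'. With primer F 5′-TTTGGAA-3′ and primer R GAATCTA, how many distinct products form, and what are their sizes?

Three products: 180 bp, 161 bp, 124 bp

The forward primer TTTGGAA matches the top strand at positions 10–16, 29–35, 66–72.
The reverse primer's reverse complement is TAGATTC, matching at positions 183–189.
Each forward site pairs with the reverse site to give a product ending at position 189: sizes 180, 161, 124 bp.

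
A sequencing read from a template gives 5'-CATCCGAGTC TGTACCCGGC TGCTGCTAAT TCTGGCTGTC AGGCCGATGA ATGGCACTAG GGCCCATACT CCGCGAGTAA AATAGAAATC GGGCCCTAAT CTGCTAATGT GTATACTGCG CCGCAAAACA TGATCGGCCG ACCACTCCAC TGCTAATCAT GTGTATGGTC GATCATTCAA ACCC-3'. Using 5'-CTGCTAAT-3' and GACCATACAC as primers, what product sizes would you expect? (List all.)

The forward primer CTGCTAAT matches the top strand at positions 23–30, 101–108, 150–157.
The reverse primer's reverse complement is GTGTATGGTC, matching at positions 161–170.
Each forward site pairs with the reverse site to give a product ending at position 170: sizes 148, 70, 21 bp.

148 bp, 70 bp, 21 bp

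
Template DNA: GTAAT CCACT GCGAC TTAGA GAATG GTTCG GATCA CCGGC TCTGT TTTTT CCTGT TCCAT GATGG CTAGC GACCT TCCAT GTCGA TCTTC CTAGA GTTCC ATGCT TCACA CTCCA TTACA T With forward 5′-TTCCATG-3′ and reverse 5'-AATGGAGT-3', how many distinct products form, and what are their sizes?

Three products: 63 bp, 43 bp, 21 bp

The forward primer TTCCATG matches the top strand at positions 55–61, 75–81, 97–103.
The reverse primer's reverse complement is ACTCCATT, matching at positions 110–117.
Each forward site pairs with the reverse site to give a product ending at position 117: sizes 63, 43, 21 bp.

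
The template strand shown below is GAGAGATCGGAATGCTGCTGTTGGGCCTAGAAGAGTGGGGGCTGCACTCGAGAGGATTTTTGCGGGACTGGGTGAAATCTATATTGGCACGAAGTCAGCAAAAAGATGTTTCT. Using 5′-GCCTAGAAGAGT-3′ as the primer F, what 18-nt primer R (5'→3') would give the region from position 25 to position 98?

The product's 3' end on the top strand is position 98.
The reverse primer anneals to the top strand over positions 81–98, i.e. to ATATTGGCACGAAGTCAG.
Its sequence written 5'→3' is the reverse complement: CTGACTTCGTGCCAATAT.

5'-CTGACTTCGTGCCAATAT-3'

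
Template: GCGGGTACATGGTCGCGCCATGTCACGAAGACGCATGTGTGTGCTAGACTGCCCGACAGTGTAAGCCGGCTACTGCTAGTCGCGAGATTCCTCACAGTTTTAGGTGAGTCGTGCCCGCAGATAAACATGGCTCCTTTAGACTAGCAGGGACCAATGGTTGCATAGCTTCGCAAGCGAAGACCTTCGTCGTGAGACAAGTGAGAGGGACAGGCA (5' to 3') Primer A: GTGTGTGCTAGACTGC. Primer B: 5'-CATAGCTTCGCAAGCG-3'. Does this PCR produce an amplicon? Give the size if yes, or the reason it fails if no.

Primer A (GTGTGTGCTAGACTGC) matches the top strand at positions 37–52 (3' end points downstream).
Primer B (CATAGCTTCGCAAGCG) also matches the top strand directly, at positions 161–176 — its reverse complement CGCTTGCGAAGCTATG is not present.
Both primers anneal to the bottom strand with 3' ends pointing the same way, so neither can prime synthesis back toward the other.

No product — both primers anneal to the same strand and extend in the same direction.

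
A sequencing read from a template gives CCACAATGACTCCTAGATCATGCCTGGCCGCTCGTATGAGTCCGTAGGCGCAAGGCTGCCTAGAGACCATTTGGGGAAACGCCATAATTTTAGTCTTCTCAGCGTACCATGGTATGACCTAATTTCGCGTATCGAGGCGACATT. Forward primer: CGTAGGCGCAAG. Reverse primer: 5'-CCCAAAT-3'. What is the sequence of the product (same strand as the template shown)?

5'-CGTAGGCGCAAGGCTGCCTAGAGACCATTTGGG-3'

The forward primer matches the template at positions 43–54.
Reverse complement of the reverse primer: ATTTGGG. This occurs on the top strand at positions 69–75.
The product is the template from position 43 through 75 (33 bp).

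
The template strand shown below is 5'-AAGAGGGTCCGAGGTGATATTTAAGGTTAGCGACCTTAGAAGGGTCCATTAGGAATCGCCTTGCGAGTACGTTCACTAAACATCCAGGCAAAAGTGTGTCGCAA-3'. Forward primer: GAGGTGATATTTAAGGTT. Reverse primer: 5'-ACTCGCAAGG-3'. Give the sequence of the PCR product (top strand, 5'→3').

5'-GAGGTGATATTTAAGGTTAGCGACCTTAGAAGGGTCCATTAGGAATCGCCTTGCGAGT-3'

Scanning the template, GAGGTGATATTTAAGGTT occurs at positions 11–28; this primer anneals to the bottom strand there with its 3' end pointing downstream.
Reverse complement of the reverse primer: CCTTGCGAGT. This occurs on the top strand at positions 59–68.
The product is the template from position 11 through 68 (58 bp).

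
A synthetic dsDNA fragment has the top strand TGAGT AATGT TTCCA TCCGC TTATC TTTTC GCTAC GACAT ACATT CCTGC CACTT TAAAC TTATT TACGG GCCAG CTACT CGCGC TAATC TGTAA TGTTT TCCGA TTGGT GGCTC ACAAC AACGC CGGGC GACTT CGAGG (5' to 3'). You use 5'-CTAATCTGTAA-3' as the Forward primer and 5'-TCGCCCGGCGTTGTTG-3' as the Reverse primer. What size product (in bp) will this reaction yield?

48 bp

The forward primer matches the template at positions 85–95.
Reverse complement of the reverse primer: CAACAACGCCGGGCGA. This occurs on the top strand at positions 117–132.
The product runs from position 85 to position 132, so its length is 132 − 85 + 1 = 48 bp.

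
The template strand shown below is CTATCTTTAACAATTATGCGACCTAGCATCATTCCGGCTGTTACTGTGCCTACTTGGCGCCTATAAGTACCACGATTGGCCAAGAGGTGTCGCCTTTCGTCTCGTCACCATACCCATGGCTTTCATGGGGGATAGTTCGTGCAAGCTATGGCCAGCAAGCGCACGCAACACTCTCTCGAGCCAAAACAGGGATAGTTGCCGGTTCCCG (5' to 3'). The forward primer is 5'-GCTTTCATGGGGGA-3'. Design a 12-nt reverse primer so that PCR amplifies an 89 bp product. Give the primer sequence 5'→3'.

5'-GGGAACCGGCAA-3'

The forward primer binds at positions 119–132, so an 89 bp product ends at position 119 + 89 − 1 = 207.
The reverse primer anneals to the top strand over positions 196–207, i.e. to TTGCCGGTTCCC.
Its sequence written 5'→3' is the reverse complement: GGGAACCGGCAA.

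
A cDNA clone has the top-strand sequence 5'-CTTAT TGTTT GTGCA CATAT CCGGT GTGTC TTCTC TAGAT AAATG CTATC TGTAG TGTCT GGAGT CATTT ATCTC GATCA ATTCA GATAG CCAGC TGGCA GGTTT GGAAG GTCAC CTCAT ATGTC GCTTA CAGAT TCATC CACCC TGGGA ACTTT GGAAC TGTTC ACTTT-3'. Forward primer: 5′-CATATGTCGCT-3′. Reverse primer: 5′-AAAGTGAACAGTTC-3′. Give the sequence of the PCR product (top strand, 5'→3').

5'-CATATGTCGCTTACAGATTCATCCACCCTGGGAACTTTGGAACTGTTCACTTT-3'

Scanning the template, CATATGTCGCT occurs at positions 118–128; this primer anneals to the bottom strand there with its 3' end pointing downstream.
Taking the reverse complement of AAAGTGAACAGTTC gives GAACTGTTCACTTT, found at positions 157–170 on the template; the primer anneals here to the top strand with its 3' end pointing upstream.
The product is the template from position 118 through 170 (53 bp).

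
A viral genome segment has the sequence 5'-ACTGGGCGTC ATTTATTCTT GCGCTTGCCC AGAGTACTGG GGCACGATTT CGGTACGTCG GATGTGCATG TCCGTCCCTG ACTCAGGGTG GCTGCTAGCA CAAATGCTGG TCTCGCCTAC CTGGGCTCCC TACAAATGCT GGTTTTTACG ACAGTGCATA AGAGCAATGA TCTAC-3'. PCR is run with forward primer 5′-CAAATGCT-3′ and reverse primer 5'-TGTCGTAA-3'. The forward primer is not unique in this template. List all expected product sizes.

The forward primer CAAATGCT matches the top strand at positions 101–108, 133–140.
The reverse primer's reverse complement is TTACGACA, matching at positions 146–153.
Each forward site pairs with the reverse site to give a product ending at position 153: sizes 53, 21 bp.

53 bp, 21 bp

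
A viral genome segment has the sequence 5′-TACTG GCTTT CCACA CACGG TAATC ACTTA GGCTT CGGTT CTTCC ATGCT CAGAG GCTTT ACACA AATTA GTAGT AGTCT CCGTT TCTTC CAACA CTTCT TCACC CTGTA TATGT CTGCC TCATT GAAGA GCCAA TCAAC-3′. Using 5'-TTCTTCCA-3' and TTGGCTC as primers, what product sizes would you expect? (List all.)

97 bp, 51 bp

The forward primer TTCTTCCA matches the top strand at positions 39–46, 85–92.
The reverse primer's reverse complement is GAGCCAA, matching at positions 129–135.
Each forward site pairs with the reverse site to give a product ending at position 135: sizes 97, 51 bp.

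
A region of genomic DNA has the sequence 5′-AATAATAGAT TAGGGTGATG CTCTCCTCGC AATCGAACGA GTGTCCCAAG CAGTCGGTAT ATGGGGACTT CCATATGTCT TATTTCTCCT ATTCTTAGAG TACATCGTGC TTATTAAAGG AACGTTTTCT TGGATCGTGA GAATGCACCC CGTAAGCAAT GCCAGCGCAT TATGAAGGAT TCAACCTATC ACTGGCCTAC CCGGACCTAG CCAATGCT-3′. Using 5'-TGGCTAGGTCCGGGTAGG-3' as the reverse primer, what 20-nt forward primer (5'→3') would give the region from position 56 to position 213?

The reverse primer's reverse complement CCTACCCGGACCTAGCCA matches the template at positions 196–213; the product starts at position 56.
The forward primer is identical to the top strand over positions 56–75: GGTATATGGGGACTTCCATA.

5'-GGTATATGGGGACTTCCATA-3'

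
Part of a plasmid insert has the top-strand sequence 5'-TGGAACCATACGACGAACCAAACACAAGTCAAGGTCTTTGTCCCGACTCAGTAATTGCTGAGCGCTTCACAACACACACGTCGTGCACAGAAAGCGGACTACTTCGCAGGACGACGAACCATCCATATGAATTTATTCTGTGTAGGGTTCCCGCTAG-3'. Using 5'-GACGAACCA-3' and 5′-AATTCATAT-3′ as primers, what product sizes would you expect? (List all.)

The forward primer GACGAACCA matches the top strand at positions 12–20, 113–121.
The reverse primer's reverse complement is ATATGAATT, matching at positions 125–133.
Each forward site pairs with the reverse site to give a product ending at position 133: sizes 122, 21 bp.

122 bp, 21 bp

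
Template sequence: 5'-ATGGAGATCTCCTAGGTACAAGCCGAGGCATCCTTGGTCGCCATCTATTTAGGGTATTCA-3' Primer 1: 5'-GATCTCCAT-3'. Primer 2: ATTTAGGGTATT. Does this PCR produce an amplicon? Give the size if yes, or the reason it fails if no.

Primer 1 (GATCTCCAT) has reverse complement ATGGAGATC, which matches the top strand at positions 1–9; primer 1 anneals to the top strand there with its 3' end pointing upstream toward position 1.
Primer 2 (ATTTAGGGTATT) matches the top strand directly at positions 47–58; it anneals to the bottom strand with its 3' end pointing downstream toward position 58.
The 3' ends diverge (primer 1 extends toward position 1, primer 2 toward position 60), so the primers never converge on a shared product.

No product — the primers' 3' ends point away from each other.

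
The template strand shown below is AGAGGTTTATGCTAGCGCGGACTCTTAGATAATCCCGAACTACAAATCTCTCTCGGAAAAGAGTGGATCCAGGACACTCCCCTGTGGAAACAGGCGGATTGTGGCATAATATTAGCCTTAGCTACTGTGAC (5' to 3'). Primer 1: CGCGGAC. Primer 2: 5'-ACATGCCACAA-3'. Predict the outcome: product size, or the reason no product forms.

No product — primer 2 has no binding site in the template.

Primer 2 (ACATGCCACAA) does not match the top strand, and its reverse complement TTGTGGCATGT does not match either.
With no annealing site for primer 2, no amplification occurs.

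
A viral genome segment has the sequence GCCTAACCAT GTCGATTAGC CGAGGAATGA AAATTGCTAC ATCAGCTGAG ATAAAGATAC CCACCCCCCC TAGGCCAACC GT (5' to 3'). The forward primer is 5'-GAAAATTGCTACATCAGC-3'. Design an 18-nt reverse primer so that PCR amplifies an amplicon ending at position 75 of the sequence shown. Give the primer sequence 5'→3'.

5'-GCCTAGGGGGGGTGGGTA-3'

The forward primer binds at positions 29–46; the product's 3' end on the top strand is position 75.
The reverse primer anneals to the top strand over positions 58–75, i.e. to TACCCACCCCCCCTAGGC.
Its sequence written 5'→3' is the reverse complement: GCCTAGGGGGGGTGGGTA.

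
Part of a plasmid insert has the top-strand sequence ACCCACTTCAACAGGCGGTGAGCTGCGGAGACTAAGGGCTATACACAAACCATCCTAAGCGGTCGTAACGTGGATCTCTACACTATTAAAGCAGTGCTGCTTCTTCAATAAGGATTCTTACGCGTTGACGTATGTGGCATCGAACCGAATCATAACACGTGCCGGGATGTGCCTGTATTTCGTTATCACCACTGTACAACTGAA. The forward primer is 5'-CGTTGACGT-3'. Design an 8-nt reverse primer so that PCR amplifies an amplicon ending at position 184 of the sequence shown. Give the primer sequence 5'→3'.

The forward primer binds at positions 123–131; the product's 3' end on the top strand is position 184.
The reverse primer anneals to the top strand over positions 177–184, i.e. to ATTTCGTT.
Its sequence written 5'→3' is the reverse complement: AACGAAAT.

5'-AACGAAAT-3'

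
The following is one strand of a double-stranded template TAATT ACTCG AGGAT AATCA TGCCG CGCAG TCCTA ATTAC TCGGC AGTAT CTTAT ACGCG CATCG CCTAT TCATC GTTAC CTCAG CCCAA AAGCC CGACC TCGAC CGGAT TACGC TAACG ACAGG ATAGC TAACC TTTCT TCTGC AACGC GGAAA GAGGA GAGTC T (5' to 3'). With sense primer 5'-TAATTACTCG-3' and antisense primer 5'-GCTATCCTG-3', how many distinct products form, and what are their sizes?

The forward primer TAATTACTCG matches the top strand at positions 1–10, 34–43.
The reverse primer's reverse complement is CAGGATAGC, matching at positions 122–130.
Each forward site pairs with the reverse site to give a product ending at position 130: sizes 130, 97 bp.

Two products: 130 bp, 97 bp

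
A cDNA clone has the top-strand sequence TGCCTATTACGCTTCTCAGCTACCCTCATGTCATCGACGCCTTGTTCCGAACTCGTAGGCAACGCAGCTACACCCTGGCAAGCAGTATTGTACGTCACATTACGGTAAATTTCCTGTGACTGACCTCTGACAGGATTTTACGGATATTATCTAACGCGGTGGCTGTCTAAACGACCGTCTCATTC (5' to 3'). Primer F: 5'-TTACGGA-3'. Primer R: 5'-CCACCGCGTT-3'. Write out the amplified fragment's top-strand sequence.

5'-TTACGGATATTATCTAACGCGGTGG-3'

Scanning the template, TTACGGA occurs at positions 138–144; this primer anneals to the bottom strand there with its 3' end pointing downstream.
The reverse primer's reverse complement is AACGCGGTGG, which matches the template at positions 153–162.
The product is the template from position 138 through 162 (25 bp).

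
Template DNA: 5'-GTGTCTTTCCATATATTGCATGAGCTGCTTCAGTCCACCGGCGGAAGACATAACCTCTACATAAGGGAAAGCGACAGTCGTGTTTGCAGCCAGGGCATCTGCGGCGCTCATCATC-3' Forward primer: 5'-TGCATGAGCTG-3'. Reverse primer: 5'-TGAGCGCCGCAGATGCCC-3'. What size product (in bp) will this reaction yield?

94 bp

Scanning the template, TGCATGAGCTG occurs at positions 17–27; this primer anneals to the bottom strand there with its 3' end pointing downstream.
The reverse primer's reverse complement is GGGCATCTGCGGCGCTCA, which matches the template at positions 93–110.
The product runs from position 17 to position 110, so its length is 110 − 17 + 1 = 94 bp.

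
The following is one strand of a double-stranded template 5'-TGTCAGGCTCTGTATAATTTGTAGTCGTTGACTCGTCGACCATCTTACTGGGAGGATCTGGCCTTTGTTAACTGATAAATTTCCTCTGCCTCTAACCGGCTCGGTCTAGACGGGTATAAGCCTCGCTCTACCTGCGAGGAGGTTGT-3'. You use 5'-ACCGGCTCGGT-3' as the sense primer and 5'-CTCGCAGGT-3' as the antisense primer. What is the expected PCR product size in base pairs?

Forward primer ACCGGCTCGGT is found on the top strand at positions 95–105.
Reverse complement of the reverse primer: ACCTGCGAG. This occurs on the top strand at positions 130–138.
Amplicon spans positions 95–138: 44 bp.

44 bp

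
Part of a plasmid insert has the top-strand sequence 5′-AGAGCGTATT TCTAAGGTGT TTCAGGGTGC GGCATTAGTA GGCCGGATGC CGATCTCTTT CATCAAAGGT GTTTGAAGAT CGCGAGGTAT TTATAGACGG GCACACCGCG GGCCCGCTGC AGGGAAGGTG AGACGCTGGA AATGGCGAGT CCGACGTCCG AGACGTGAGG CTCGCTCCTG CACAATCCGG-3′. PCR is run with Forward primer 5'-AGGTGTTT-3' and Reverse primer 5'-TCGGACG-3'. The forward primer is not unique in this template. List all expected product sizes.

The forward primer AGGTGTTT matches the top strand at positions 15–22, 67–74.
The reverse primer's reverse complement is CGTCCGA, matching at positions 155–161.
Each forward site pairs with the reverse site to give a product ending at position 161: sizes 147, 95 bp.

147 bp, 95 bp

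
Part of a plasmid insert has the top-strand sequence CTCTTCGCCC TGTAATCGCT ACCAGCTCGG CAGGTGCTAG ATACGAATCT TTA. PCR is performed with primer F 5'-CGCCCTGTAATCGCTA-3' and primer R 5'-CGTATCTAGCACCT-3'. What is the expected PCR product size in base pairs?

40 bp

The forward primer matches the template at positions 6–21.
Reverse complement of the reverse primer: AGGTGCTAGATACG. This occurs on the top strand at positions 32–45.
Amplicon spans positions 6–45: 40 bp.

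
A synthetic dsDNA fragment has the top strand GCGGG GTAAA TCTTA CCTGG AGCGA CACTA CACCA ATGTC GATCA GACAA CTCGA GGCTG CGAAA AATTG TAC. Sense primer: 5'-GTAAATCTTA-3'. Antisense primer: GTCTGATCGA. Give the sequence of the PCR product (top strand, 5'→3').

5'-GTAAATCTTACCTGGAGCGACACTACACCAATGTCGATCAGAC-3'

The forward primer matches the template at positions 6–15.
Taking the reverse complement of GTCTGATCGA gives TCGATCAGAC, found at positions 39–48 on the template; the primer anneals here to the top strand with its 3' end pointing upstream.
The product is the template from position 6 through 48 (43 bp).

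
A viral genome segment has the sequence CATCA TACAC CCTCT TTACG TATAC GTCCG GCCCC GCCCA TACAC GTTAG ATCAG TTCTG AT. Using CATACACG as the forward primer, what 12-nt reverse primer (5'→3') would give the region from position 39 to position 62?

5'-ATCAGAACTGAT-3'

The product's 3' end on the top strand is position 62.
The reverse primer anneals to the top strand over positions 51–62, i.e. to ATCAGTTCTGAT.
Its sequence written 5'→3' is the reverse complement: ATCAGAACTGAT.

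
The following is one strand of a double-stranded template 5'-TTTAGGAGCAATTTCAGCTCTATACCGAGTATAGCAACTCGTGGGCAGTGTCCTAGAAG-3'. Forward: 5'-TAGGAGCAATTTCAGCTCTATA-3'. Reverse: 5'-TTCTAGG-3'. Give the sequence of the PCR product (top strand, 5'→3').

Scanning the template, TAGGAGCAATTTCAGCTCTATA occurs at positions 3–24; this primer anneals to the bottom strand there with its 3' end pointing downstream.
Reverse complement of the reverse primer: CCTAGAA. This occurs on the top strand at positions 52–58.
The product is the template from position 3 through 58 (56 bp).

5'-TAGGAGCAATTTCAGCTCTATACCGAGTATAGCAACTCGTGGGCAGTGTCCTAGAA-3'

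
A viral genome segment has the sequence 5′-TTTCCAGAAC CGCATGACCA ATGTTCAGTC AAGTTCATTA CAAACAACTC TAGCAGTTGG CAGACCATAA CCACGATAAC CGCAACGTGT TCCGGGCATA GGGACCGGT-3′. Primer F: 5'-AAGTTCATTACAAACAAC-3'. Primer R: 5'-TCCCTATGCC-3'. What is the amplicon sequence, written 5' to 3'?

Forward primer AAGTTCATTACAAACAAC is found on the top strand at positions 31–48.
Reverse complement of the reverse primer: GGCATAGGGA. This occurs on the top strand at positions 95–104.
The product is the template from position 31 through 104 (74 bp).

5'-AAGTTCATTACAAACAACTCTAGCAGTTGGCAGACCATAACCACGATAACCGCAACGTGTTCCGGGCATAGGGA-3'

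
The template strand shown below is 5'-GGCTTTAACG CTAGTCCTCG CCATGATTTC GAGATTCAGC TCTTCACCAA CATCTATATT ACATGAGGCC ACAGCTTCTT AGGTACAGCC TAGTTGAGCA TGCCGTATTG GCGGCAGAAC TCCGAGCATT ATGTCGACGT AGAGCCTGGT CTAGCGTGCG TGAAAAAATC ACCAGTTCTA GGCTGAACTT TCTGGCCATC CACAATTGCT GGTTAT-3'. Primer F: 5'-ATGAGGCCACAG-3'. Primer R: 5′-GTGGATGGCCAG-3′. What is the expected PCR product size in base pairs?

141 bp

Scanning the template, ATGAGGCCACAG occurs at positions 63–74; this primer anneals to the bottom strand there with its 3' end pointing downstream.
Reverse complement of the reverse primer: CTGGCCATCCAC. This occurs on the top strand at positions 192–203.
Product length = (reverse-primer end) − (forward-primer start) + 1 = 203 − 63 + 1 = 141 bp.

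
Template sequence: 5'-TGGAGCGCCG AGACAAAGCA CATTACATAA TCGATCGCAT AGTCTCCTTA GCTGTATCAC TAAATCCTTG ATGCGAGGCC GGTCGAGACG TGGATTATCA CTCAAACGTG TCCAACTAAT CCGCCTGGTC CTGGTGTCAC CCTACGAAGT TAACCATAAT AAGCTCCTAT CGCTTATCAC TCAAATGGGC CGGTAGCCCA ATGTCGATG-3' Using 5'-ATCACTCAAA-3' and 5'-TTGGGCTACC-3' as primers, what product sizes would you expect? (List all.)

The forward primer ATCACTCAAA matches the top strand at positions 97–106, 176–185.
The reverse primer's reverse complement is GGTAGCCCAA, matching at positions 192–201.
Each forward site pairs with the reverse site to give a product ending at position 201: sizes 105, 26 bp.

105 bp, 26 bp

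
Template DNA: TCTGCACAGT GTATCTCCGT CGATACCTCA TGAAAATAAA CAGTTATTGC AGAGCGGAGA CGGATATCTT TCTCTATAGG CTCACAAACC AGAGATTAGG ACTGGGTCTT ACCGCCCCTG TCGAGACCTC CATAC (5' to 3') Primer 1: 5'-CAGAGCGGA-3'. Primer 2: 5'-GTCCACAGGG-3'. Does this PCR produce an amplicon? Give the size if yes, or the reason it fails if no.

Primer 2 (GTCCACAGGG) does not match the top strand, and its reverse complement CCCTGTGGAC does not match either.
With no annealing site for primer 2, no amplification occurs.

No product — primer 2 has no binding site in the template.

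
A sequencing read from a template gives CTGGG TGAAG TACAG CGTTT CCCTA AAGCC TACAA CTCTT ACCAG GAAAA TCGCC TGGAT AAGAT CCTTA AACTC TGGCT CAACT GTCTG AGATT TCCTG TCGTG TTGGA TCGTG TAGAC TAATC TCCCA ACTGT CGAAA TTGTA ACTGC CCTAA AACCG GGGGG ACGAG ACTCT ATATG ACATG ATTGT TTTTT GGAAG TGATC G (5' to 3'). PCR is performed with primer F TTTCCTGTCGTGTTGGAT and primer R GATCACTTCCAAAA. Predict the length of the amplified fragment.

112 bp

Forward primer TTTCCTGTCGTGTTGGAT is found on the top strand at positions 94–111.
The reverse primer's reverse complement is TTTTGGAAGTGATC, which matches the template at positions 192–205.
Amplicon spans positions 94–205: 112 bp.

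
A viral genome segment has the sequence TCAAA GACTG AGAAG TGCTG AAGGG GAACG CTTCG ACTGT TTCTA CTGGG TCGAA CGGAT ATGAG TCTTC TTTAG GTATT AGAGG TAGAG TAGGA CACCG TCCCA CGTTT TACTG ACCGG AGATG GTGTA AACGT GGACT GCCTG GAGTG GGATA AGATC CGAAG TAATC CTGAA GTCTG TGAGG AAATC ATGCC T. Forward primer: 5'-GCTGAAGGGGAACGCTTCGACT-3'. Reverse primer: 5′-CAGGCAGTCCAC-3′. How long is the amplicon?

Forward primer GCTGAAGGGGAACGCTTCGACT is found on the top strand at positions 17–38.
Reverse complement of the reverse primer: GTGGACTGCCTG. This occurs on the top strand at positions 134–145.
The product runs from position 17 to position 145, so its length is 145 − 17 + 1 = 129 bp.

129 bp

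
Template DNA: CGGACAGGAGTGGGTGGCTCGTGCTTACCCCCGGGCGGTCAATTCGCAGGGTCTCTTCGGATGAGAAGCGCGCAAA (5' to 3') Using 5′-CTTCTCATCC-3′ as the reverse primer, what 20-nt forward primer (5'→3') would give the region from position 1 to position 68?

The reverse primer's reverse complement GGATGAGAAG matches the template at positions 59–68; the product starts at position 1.
The forward primer is identical to the top strand over positions 1–20: CGGACAGGAGTGGGTGGCTC.

5'-CGGACAGGAGTGGGTGGCTC-3'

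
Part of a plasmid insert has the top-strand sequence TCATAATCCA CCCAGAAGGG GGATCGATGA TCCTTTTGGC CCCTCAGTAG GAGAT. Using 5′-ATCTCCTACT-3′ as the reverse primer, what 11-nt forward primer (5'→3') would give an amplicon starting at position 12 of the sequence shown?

The reverse primer's reverse complement AGTAGGAGAT matches the template at positions 46–55; the product starts at position 12.
The forward primer is identical to the top strand over positions 12–22: CCAGAAGGGGG.

5'-CCAGAAGGGGG-3'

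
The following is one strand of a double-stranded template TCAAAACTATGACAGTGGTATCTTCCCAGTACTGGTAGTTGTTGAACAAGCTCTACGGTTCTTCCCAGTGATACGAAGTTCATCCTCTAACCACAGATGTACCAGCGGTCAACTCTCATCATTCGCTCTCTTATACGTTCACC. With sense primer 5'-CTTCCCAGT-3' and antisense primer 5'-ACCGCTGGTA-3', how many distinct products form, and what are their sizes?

Two products: 88 bp, 49 bp

The forward primer CTTCCCAGT matches the top strand at positions 22–30, 61–69.
The reverse primer's reverse complement is TACCAGCGGT, matching at positions 100–109.
Each forward site pairs with the reverse site to give a product ending at position 109: sizes 88, 49 bp.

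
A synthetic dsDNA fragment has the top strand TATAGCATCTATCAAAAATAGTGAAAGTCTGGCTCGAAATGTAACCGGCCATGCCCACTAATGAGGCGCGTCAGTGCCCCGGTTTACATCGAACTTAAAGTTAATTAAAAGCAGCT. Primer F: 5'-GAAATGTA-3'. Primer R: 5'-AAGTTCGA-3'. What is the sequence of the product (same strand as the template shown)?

The forward primer matches the template at positions 36–43.
Reverse complement of the reverse primer: TCGAACTT. This occurs on the top strand at positions 89–96.
The product is the template from position 36 through 96 (61 bp).

5'-GAAATGTAACCGGCCATGCCCACTAATGAGGCGCGTCAGTGCCCCGGTTTACATCGAACTT-3'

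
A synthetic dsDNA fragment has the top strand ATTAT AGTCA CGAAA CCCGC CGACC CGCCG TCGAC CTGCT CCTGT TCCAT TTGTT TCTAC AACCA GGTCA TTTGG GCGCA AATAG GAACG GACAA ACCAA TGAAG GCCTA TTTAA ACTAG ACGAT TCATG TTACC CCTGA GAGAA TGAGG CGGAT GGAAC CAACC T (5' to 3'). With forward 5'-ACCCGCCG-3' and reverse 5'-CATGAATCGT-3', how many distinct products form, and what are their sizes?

Two products: 116 bp, 108 bp

The forward primer ACCCGCCG matches the top strand at positions 15–22, 23–30.
The reverse primer's reverse complement is ACGATTCATG, matching at positions 121–130.
Each forward site pairs with the reverse site to give a product ending at position 130: sizes 116, 108 bp.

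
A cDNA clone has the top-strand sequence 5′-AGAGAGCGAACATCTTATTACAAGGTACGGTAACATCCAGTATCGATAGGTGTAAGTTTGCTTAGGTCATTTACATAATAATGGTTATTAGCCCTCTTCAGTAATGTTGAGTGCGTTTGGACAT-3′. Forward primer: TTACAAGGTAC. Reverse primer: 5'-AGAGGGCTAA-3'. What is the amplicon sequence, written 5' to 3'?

Forward primer TTACAAGGTAC is found on the top strand at positions 18–28.
The reverse primer's reverse complement is TTAGCCCTCT, which matches the template at positions 88–97.
The product is the template from position 18 through 97 (80 bp).

5'-TTACAAGGTACGGTAACATCCAGTATCGATAGGTGTAAGTTTGCTTAGGTCATTTACATAATAATGGTTATTAGCCCTCT-3'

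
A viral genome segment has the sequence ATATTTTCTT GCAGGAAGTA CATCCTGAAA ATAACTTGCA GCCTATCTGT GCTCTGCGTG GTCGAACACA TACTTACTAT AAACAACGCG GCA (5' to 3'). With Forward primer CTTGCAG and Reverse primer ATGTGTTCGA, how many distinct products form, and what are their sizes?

The forward primer CTTGCAG matches the top strand at positions 8–14, 35–41.
The reverse primer's reverse complement is TCGAACACAT, matching at positions 62–71.
Each forward site pairs with the reverse site to give a product ending at position 71: sizes 64, 37 bp.

Two products: 64 bp, 37 bp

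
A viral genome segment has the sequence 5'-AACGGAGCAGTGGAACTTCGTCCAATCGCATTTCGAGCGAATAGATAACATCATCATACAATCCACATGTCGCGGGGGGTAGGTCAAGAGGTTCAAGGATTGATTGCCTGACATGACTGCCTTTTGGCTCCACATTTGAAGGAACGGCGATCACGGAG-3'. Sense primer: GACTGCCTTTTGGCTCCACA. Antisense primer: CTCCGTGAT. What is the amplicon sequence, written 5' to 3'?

Forward primer GACTGCCTTTTGGCTCCACA is found on the top strand at positions 115–134.
Taking the reverse complement of CTCCGTGAT gives ATCACGGAG, found at positions 150–158 on the template; the primer anneals here to the top strand with its 3' end pointing upstream.
The product is the template from position 115 through 158 (44 bp).

5'-GACTGCCTTTTGGCTCCACATTTGAAGGAACGGCGATCACGGAG-3'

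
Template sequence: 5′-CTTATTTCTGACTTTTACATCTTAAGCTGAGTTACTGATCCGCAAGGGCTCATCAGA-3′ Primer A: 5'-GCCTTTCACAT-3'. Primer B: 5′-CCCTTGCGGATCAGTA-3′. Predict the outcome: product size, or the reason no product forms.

Primer A (GCCTTTCACAT) does not match the top strand, and its reverse complement ATGTGAAAGGC does not match either.
With no annealing site for primer A, no amplification occurs.

No product — primer A has no binding site in the template.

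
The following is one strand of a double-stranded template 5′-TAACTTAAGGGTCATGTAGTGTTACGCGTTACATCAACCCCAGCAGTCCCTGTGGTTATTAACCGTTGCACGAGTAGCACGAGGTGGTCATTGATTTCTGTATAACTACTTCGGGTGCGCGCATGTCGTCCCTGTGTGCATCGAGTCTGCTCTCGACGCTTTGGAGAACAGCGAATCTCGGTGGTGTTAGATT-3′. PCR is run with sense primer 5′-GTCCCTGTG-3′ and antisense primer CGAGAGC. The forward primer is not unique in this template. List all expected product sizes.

110 bp, 28 bp

The forward primer GTCCCTGTG matches the top strand at positions 46–54, 128–136.
The reverse primer's reverse complement is GCTCTCG, matching at positions 149–155.
Each forward site pairs with the reverse site to give a product ending at position 155: sizes 110, 28 bp.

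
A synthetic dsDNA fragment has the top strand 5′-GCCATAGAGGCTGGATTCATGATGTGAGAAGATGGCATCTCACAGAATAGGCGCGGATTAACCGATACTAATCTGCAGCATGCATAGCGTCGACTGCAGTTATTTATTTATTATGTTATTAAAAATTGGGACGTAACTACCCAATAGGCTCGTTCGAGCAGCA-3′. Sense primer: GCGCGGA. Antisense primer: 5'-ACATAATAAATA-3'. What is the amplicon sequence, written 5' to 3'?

5'-GCGCGGATTAACCGATACTAATCTGCAGCATGCATAGCGTCGACTGCAGTTATTTATTTATTATGT-3'

Scanning the template, GCGCGGA occurs at positions 51–57; this primer anneals to the bottom strand there with its 3' end pointing downstream.
Reverse complement of the reverse primer: TATTTATTATGT. This occurs on the top strand at positions 105–116.
The product is the template from position 51 through 116 (66 bp).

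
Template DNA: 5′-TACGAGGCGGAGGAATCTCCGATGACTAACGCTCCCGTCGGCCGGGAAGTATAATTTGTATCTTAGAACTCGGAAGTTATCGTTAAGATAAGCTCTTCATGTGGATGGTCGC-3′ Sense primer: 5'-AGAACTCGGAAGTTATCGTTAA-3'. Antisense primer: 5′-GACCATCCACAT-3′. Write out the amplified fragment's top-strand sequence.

5'-AGAACTCGGAAGTTATCGTTAAGATAAGCTCTTCATGTGGATGGTC-3'

Forward primer AGAACTCGGAAGTTATCGTTAA is found on the top strand at positions 65–86.
The reverse primer's reverse complement is ATGTGGATGGTC, which matches the template at positions 99–110.
The product is the template from position 65 through 110 (46 bp).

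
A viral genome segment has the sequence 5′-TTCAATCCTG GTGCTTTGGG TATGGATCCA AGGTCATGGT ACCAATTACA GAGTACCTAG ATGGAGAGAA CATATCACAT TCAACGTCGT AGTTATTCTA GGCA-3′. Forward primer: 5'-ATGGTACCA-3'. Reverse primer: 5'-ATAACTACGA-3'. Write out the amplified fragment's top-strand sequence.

Forward primer ATGGTACCA is found on the top strand at positions 36–44.
The reverse primer's reverse complement is TCGTAGTTAT, which matches the template at positions 87–96.
The product is the template from position 36 through 96 (61 bp).

5'-ATGGTACCAATTACAGAGTACCTAGATGGAGAGAACATATCACATTCAACGTCGTAGTTAT-3'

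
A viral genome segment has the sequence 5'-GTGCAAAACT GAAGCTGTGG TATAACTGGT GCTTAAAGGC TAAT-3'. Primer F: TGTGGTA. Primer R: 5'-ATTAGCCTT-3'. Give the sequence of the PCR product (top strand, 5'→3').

5'-TGTGGTATAACTGGTGCTTAAAGGCTAAT-3'

The forward primer matches the template at positions 16–22.
The reverse primer's reverse complement is AAGGCTAAT, which matches the template at positions 36–44.
The product is the template from position 16 through 44 (29 bp).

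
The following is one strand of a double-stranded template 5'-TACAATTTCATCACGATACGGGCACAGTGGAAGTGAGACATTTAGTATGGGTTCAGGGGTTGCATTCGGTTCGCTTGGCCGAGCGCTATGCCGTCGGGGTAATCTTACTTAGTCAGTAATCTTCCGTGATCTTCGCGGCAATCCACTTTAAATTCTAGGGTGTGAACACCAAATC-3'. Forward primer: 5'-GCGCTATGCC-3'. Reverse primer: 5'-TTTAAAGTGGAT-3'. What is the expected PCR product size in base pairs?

70 bp

The forward primer matches the template at positions 83–92.
Taking the reverse complement of TTTAAAGTGGAT gives ATCCACTTTAAA, found at positions 141–152 on the template; the primer anneals here to the top strand with its 3' end pointing upstream.
The product runs from position 83 to position 152, so its length is 152 − 83 + 1 = 70 bp.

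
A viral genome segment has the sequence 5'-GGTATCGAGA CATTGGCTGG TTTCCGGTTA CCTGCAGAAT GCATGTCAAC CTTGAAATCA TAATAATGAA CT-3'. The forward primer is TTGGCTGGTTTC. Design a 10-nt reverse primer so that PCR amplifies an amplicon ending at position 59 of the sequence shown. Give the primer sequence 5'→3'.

The forward primer binds at positions 13–24; the product's 3' end on the top strand is position 59.
The reverse primer anneals to the top strand over positions 50–59, i.e. to CCTTGAAATC.
Its sequence written 5'→3' is the reverse complement: GATTTCAAGG.

5'-GATTTCAAGG-3'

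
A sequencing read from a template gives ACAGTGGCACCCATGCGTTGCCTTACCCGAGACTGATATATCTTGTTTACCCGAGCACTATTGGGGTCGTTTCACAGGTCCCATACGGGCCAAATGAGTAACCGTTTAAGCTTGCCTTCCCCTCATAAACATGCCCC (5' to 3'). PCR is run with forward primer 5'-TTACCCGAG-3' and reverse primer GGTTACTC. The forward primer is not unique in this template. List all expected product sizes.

The forward primer TTACCCGAG matches the top strand at positions 23–31, 47–55.
The reverse primer's reverse complement is GAGTAACC, matching at positions 96–103.
Each forward site pairs with the reverse site to give a product ending at position 103: sizes 81, 57 bp.

81 bp, 57 bp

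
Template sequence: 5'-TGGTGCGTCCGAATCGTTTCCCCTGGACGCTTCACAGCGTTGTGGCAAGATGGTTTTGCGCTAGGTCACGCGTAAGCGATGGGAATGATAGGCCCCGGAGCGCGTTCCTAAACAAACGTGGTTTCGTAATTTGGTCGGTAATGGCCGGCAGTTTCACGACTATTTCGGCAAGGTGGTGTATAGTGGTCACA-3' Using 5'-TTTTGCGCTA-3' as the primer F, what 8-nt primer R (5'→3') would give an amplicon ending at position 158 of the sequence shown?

The forward primer binds at positions 54–63; the product's 3' end on the top strand is position 158.
The reverse primer anneals to the top strand over positions 151–158, i.e. to GTTTCACG.
Its sequence written 5'→3' is the reverse complement: CGTGAAAC.

5'-CGTGAAAC-3'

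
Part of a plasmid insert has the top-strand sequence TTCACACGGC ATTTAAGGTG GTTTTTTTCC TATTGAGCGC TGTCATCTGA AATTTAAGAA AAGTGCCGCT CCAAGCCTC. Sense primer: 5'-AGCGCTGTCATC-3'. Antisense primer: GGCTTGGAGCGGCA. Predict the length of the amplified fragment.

Scanning the template, AGCGCTGTCATC occurs at positions 36–47; this primer anneals to the bottom strand there with its 3' end pointing downstream.
Reverse complement of the reverse primer: TGCCGCTCCAAGCC. This occurs on the top strand at positions 64–77.
Amplicon spans positions 36–77: 42 bp.

42 bp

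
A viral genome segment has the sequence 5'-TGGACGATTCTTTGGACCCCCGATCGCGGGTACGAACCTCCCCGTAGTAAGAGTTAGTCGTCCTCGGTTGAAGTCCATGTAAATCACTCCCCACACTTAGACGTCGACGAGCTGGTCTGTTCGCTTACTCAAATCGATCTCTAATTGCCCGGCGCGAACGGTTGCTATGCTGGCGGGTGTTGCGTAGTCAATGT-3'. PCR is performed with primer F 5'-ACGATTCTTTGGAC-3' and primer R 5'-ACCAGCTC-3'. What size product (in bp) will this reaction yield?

Scanning the template, ACGATTCTTTGGAC occurs at positions 4–17; this primer anneals to the bottom strand there with its 3' end pointing downstream.
Taking the reverse complement of ACCAGCTC gives GAGCTGGT, found at positions 109–116 on the template; the primer anneals here to the top strand with its 3' end pointing upstream.
The product runs from position 4 to position 116, so its length is 116 − 4 + 1 = 113 bp.

113 bp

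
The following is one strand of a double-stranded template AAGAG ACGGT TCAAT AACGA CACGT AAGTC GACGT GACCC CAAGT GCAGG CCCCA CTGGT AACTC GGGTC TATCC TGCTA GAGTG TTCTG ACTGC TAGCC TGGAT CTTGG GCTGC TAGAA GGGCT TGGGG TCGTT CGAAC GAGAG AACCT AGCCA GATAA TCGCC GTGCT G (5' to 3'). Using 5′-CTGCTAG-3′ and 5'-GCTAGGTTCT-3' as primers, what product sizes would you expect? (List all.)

The forward primer CTGCTAG matches the top strand at positions 75–81, 92–98, 112–118.
The reverse primer's reverse complement is AGAACCTAGC, matching at positions 144–153.
Each forward site pairs with the reverse site to give a product ending at position 153: sizes 79, 62, 42 bp.

79 bp, 62 bp, 42 bp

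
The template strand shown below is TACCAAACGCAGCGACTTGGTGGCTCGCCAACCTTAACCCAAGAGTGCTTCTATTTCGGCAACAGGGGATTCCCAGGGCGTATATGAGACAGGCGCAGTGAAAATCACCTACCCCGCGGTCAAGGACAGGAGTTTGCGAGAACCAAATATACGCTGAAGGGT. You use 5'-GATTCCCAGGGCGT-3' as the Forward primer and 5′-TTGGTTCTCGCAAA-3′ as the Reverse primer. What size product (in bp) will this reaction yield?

79 bp

The forward primer matches the template at positions 68–81.
The reverse primer's reverse complement is TTTGCGAGAACCAA, which matches the template at positions 133–146.
The product runs from position 68 to position 146, so its length is 146 − 68 + 1 = 79 bp.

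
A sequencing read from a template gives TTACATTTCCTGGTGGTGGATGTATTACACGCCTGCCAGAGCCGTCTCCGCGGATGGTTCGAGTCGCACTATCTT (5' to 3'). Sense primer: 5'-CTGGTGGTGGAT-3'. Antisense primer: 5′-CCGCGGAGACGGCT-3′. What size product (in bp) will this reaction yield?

The forward primer matches the template at positions 10–21.
Reverse complement of the reverse primer: AGCCGTCTCCGCGG. This occurs on the top strand at positions 40–53.
Amplicon spans positions 10–53: 44 bp.

44 bp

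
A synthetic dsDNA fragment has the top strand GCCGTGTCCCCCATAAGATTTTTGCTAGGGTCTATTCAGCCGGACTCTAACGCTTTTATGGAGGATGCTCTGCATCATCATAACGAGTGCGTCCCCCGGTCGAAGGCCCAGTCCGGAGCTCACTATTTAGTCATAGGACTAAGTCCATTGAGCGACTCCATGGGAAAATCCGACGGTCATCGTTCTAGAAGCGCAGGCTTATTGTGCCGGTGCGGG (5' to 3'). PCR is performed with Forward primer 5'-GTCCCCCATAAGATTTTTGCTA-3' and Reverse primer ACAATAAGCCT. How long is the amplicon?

200 bp

Scanning the template, GTCCCCCATAAGATTTTTGCTA occurs at positions 6–27; this primer anneals to the bottom strand there with its 3' end pointing downstream.
Taking the reverse complement of ACAATAAGCCT gives AGGCTTATTGT, found at positions 195–205 on the template; the primer anneals here to the top strand with its 3' end pointing upstream.
Product length = (reverse-primer end) − (forward-primer start) + 1 = 205 − 6 + 1 = 200 bp.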